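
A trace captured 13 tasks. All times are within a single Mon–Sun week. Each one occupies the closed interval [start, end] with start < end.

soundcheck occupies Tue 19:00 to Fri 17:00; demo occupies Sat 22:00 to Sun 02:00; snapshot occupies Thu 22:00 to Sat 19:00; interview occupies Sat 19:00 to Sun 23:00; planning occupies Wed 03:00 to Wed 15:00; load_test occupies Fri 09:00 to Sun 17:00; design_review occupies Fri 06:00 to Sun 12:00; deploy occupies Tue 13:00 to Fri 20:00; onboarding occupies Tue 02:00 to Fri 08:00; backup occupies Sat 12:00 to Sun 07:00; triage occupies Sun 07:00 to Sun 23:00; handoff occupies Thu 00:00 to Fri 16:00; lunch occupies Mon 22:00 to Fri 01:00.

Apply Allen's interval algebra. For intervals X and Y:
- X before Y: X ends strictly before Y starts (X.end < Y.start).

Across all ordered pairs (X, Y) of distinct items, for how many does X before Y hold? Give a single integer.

34

Checking all 156 ordered pairs for relation 'before'; matching pairs in alphabetical order:
(demo, triage): demo before triage ✓
(deploy, backup): deploy before backup ✓
(deploy, demo): deploy before demo ✓
(deploy, interview): deploy before interview ✓
(deploy, triage): deploy before triage ✓
(handoff, backup): handoff before backup ✓
(handoff, demo): handoff before demo ✓
(handoff, interview): handoff before interview ✓
(handoff, triage): handoff before triage ✓
(lunch, backup): lunch before backup ✓
(lunch, demo): lunch before demo ✓
(lunch, design_review): lunch before design_review ✓
(lunch, interview): lunch before interview ✓
(lunch, load_test): lunch before load_test ✓
(lunch, triage): lunch before triage ✓
(onboarding, backup): onboarding before backup ✓
(onboarding, demo): onboarding before demo ✓
(onboarding, interview): onboarding before interview ✓
(onboarding, load_test): onboarding before load_test ✓
(onboarding, triage): onboarding before triage ✓
(planning, backup): planning before backup ✓
(planning, demo): planning before demo ✓
(planning, design_review): planning before design_review ✓
(planning, handoff): planning before handoff ✓
... plus 10 further pairs not listed.
Count: 34.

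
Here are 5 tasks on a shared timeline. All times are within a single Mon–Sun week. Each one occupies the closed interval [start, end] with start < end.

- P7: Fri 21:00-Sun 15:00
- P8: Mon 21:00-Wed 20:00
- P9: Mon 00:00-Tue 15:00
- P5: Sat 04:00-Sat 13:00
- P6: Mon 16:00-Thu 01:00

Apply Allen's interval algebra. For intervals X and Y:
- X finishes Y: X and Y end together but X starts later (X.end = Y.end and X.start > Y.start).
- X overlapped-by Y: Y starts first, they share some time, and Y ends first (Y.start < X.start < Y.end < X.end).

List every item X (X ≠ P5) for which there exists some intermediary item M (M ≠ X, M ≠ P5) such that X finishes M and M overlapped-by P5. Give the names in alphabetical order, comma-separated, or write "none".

Target P5 = [Sat 04:00, Sat 13:00].
Intermediaries M with M overlapped-by P5: none.
Union: none.

none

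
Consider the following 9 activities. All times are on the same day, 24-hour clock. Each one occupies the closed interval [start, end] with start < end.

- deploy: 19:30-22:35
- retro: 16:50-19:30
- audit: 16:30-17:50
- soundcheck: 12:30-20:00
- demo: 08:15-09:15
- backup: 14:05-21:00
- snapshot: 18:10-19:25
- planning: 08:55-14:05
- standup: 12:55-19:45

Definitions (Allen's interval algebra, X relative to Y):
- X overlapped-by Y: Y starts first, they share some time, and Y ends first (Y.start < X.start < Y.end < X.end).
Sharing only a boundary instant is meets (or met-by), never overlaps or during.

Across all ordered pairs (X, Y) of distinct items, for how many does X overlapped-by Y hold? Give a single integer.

Checking all 72 ordered pairs for relation 'overlapped-by'; matching pairs in alphabetical order:
(backup, soundcheck): backup overlapped-by soundcheck ✓
(backup, standup): backup overlapped-by standup ✓
(deploy, backup): deploy overlapped-by backup ✓
(deploy, soundcheck): deploy overlapped-by soundcheck ✓
(deploy, standup): deploy overlapped-by standup ✓
(planning, demo): planning overlapped-by demo ✓
(retro, audit): retro overlapped-by audit ✓
(soundcheck, planning): soundcheck overlapped-by planning ✓
(standup, planning): standup overlapped-by planning ✓
Count: 9.

9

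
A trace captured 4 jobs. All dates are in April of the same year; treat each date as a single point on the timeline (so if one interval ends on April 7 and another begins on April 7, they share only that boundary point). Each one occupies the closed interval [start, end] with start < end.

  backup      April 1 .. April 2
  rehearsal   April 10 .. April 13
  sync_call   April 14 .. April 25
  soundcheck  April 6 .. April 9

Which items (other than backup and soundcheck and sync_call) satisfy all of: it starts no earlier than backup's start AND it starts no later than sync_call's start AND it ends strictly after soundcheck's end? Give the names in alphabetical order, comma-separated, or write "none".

rehearsal

Conditions: its start is no earlier than backup's start (X.start >= April 1) AND its start is no later than sync_call's start (X.start <= April 14) AND its end is strictly after soundcheck's end (X.end > April 9).
rehearsal: start April 10 >= April 1? ✓; start April 10 <= April 14? ✓; end April 13 > April 9? ✓ → yes.
Result: rehearsal.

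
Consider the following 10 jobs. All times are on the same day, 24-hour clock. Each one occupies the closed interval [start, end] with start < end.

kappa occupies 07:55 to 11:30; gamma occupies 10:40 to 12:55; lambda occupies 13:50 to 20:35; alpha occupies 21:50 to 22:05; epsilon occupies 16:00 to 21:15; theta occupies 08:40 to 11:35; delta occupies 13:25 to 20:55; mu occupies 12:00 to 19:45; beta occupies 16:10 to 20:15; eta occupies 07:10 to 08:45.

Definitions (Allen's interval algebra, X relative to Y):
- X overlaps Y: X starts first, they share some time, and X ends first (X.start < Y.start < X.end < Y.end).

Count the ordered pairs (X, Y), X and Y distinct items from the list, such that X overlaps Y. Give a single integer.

Checking all 90 ordered pairs for relation 'overlaps'; matching pairs in alphabetical order:
(delta, epsilon): delta overlaps epsilon ✓
(eta, kappa): eta overlaps kappa ✓
(eta, theta): eta overlaps theta ✓
(gamma, mu): gamma overlaps mu ✓
(kappa, gamma): kappa overlaps gamma ✓
(kappa, theta): kappa overlaps theta ✓
(lambda, epsilon): lambda overlaps epsilon ✓
(mu, beta): mu overlaps beta ✓
(mu, delta): mu overlaps delta ✓
(mu, epsilon): mu overlaps epsilon ✓
(mu, lambda): mu overlaps lambda ✓
(theta, gamma): theta overlaps gamma ✓
Count: 12.

12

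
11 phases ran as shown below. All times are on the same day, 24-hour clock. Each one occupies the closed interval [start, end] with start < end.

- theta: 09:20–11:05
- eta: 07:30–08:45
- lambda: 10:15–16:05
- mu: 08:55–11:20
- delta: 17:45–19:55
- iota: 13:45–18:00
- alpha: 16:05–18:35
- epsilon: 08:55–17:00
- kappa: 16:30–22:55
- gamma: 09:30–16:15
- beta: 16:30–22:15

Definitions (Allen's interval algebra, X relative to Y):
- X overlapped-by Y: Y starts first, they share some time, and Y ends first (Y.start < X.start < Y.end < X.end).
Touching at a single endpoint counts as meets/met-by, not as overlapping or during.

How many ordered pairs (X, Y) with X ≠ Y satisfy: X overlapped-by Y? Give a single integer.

Checking all 110 ordered pairs for relation 'overlapped-by'; matching pairs in alphabetical order:
(alpha, epsilon): alpha overlapped-by epsilon ✓
(alpha, gamma): alpha overlapped-by gamma ✓
(alpha, iota): alpha overlapped-by iota ✓
(beta, alpha): beta overlapped-by alpha ✓
(beta, epsilon): beta overlapped-by epsilon ✓
(beta, iota): beta overlapped-by iota ✓
(delta, alpha): delta overlapped-by alpha ✓
(delta, iota): delta overlapped-by iota ✓
(gamma, mu): gamma overlapped-by mu ✓
(gamma, theta): gamma overlapped-by theta ✓
(iota, epsilon): iota overlapped-by epsilon ✓
(iota, gamma): iota overlapped-by gamma ✓
(iota, lambda): iota overlapped-by lambda ✓
(kappa, alpha): kappa overlapped-by alpha ✓
(kappa, epsilon): kappa overlapped-by epsilon ✓
(kappa, iota): kappa overlapped-by iota ✓
(lambda, mu): lambda overlapped-by mu ✓
(lambda, theta): lambda overlapped-by theta ✓
Count: 18.

18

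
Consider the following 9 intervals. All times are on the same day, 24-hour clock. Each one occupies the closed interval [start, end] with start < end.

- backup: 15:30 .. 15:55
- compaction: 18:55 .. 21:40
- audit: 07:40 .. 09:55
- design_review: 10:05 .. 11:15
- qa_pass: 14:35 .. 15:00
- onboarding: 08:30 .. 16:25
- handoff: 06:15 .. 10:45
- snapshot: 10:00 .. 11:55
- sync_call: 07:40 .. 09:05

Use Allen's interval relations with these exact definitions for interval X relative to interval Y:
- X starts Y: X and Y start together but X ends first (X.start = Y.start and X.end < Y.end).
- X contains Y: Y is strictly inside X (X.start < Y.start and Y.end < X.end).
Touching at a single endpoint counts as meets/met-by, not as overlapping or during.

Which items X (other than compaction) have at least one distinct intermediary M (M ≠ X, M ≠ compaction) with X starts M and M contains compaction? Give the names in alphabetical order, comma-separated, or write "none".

none

Target compaction = [18:55, 21:40].
Intermediaries M with M contains compaction: none.
Union: none.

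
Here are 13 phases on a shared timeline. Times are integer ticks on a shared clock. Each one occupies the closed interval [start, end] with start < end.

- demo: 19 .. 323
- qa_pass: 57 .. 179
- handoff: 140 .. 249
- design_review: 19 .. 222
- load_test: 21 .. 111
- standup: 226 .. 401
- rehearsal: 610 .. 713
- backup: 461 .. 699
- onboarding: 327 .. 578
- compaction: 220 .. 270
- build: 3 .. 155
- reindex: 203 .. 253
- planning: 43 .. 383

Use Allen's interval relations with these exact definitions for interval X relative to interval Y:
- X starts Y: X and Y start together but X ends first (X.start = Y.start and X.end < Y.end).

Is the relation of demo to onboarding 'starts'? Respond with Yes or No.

demo = [19, 323], onboarding = [327, 578].
Actual relation of demo to onboarding: before.
Asked whether 'starts' holds → No.

No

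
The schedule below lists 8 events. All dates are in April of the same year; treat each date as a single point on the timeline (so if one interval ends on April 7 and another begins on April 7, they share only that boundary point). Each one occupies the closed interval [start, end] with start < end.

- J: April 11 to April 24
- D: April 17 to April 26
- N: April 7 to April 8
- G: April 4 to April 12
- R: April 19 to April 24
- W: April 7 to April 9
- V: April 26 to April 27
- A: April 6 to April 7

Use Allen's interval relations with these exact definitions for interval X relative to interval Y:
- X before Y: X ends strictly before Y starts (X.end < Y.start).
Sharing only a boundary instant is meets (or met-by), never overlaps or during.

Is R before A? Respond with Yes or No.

R = [April 19, April 24], A = [April 6, April 7].
Actual relation of R to A: after.
Asked whether 'before' holds → No.

No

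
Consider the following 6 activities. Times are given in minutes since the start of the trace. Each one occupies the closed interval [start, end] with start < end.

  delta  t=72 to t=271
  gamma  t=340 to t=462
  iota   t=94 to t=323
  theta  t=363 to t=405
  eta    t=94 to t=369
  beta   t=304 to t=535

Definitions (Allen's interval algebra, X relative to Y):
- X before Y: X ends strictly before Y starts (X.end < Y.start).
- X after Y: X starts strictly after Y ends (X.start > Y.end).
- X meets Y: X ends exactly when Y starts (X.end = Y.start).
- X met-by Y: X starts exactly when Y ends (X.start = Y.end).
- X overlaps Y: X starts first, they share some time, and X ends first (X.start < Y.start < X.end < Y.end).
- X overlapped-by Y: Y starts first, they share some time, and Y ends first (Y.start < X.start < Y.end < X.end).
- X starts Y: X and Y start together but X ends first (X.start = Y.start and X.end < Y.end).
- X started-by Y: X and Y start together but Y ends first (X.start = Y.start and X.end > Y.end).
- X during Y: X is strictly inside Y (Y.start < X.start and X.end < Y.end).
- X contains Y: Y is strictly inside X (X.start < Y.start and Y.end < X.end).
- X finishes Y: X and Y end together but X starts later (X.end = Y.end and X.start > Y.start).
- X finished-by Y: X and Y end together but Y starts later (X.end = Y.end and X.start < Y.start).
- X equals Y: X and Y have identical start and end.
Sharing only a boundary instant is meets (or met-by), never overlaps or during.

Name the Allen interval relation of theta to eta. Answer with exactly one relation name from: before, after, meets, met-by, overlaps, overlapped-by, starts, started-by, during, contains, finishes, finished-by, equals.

overlapped-by

theta = [t=363, t=405]; eta = [t=94, t=369].
Compare endpoints: theta.start > eta.start, theta.start < eta.end, theta.end > eta.start, theta.end > eta.end.
That pattern is 'overlapped-by'.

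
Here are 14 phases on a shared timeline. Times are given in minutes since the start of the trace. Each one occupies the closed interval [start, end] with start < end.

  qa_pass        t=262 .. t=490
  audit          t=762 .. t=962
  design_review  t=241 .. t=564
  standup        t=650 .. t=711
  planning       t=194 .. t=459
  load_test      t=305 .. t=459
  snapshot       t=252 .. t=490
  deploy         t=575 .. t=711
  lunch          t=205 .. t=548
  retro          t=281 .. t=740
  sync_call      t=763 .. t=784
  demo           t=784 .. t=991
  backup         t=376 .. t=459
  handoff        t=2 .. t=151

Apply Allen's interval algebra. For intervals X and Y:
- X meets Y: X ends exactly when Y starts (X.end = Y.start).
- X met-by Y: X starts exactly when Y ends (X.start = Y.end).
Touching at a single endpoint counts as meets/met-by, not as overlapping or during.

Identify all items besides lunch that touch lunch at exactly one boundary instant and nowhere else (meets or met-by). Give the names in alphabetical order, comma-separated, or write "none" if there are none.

none

Target lunch = [t=205, t=548].
audit [t=762, t=962] → after → no.
backup [t=376, t=459] → during → no.
demo [t=784, t=991] → after → no.
deploy [t=575, t=711] → after → no.
design_review [t=241, t=564] → overlapped-by → no.
handoff [t=2, t=151] → before → no.
load_test [t=305, t=459] → during → no.
planning [t=194, t=459] → overlaps → no.
qa_pass [t=262, t=490] → during → no.
retro [t=281, t=740] → overlapped-by → no.
snapshot [t=252, t=490] → during → no.
standup [t=650, t=711] → after → no.
sync_call [t=763, t=784] → after → no.
Result: none.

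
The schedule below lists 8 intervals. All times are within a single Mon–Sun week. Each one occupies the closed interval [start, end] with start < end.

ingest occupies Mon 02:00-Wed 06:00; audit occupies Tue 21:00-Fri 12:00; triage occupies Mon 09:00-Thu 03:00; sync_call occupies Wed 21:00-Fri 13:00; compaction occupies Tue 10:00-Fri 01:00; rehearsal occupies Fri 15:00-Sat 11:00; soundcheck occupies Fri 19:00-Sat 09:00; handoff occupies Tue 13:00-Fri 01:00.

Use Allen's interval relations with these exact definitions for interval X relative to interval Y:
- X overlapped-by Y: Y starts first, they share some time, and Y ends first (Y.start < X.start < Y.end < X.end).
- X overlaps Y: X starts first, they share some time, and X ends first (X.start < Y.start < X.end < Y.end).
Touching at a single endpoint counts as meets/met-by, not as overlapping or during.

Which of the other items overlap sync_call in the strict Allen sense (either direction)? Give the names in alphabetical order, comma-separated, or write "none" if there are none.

Target sync_call = [Wed 21:00, Fri 13:00].
audit [Tue 21:00, Fri 12:00] → overlaps → yes.
compaction [Tue 10:00, Fri 01:00] → overlaps → yes.
handoff [Tue 13:00, Fri 01:00] → overlaps → yes.
ingest [Mon 02:00, Wed 06:00] → before → no.
rehearsal [Fri 15:00, Sat 11:00] → after → no.
soundcheck [Fri 19:00, Sat 09:00] → after → no.
triage [Mon 09:00, Thu 03:00] → overlaps → yes.
Result: audit, compaction, handoff, triage.

audit, compaction, handoff, triage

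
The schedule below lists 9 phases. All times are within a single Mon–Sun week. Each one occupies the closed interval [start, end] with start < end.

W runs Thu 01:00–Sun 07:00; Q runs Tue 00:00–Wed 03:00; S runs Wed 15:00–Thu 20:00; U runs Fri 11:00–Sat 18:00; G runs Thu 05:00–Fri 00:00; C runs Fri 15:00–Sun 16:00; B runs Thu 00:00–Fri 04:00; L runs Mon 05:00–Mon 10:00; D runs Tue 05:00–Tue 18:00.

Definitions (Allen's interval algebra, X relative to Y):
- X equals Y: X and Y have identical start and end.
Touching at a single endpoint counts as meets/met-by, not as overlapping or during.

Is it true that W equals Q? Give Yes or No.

No

W = [Thu 01:00, Sun 07:00], Q = [Tue 00:00, Wed 03:00].
Actual relation of W to Q: after.
Asked whether 'equals' holds → No.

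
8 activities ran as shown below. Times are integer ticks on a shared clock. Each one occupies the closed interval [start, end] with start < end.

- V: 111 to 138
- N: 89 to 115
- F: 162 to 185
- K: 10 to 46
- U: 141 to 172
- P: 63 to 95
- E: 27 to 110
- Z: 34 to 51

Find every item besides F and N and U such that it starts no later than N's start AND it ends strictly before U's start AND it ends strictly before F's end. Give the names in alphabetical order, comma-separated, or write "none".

E, K, P, Z

Conditions: its start is no later than N's start (X.start <= 89) AND its end is strictly before U's start (X.end < 141) AND its end is strictly before F's end (X.end < 185).
E: start 27 <= 89? ✓; end 110 < 141? ✓; end 110 < 185? ✓ → yes.
K: start 10 <= 89? ✓; end 46 < 141? ✓; end 46 < 185? ✓ → yes.
P: start 63 <= 89? ✓; end 95 < 141? ✓; end 95 < 185? ✓ → yes.
V: start 111 <= 89? ✗; end 138 < 141? ✓; end 138 < 185? ✓ → no.
Z: start 34 <= 89? ✓; end 51 < 141? ✓; end 51 < 185? ✓ → yes.
Result: E, K, P, Z.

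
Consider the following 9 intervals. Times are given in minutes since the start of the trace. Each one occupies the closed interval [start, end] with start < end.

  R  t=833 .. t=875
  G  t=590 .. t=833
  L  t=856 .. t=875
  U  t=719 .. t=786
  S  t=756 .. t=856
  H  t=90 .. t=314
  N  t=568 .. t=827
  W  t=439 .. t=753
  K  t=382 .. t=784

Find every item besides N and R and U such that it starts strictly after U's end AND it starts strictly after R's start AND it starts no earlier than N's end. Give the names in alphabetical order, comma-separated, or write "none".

Conditions: its start is strictly after U's end (X.start > t=786) AND its start is strictly after R's start (X.start > t=833) AND its start is no earlier than N's end (X.start >= t=827).
G: start t=590 > t=786? ✗; start t=590 > t=833? ✗; start t=590 >= t=827? ✗ → no.
H: start t=90 > t=786? ✗; start t=90 > t=833? ✗; start t=90 >= t=827? ✗ → no.
K: start t=382 > t=786? ✗; start t=382 > t=833? ✗; start t=382 >= t=827? ✗ → no.
L: start t=856 > t=786? ✓; start t=856 > t=833? ✓; start t=856 >= t=827? ✓ → yes.
S: start t=756 > t=786? ✗; start t=756 > t=833? ✗; start t=756 >= t=827? ✗ → no.
W: start t=439 > t=786? ✗; start t=439 > t=833? ✗; start t=439 >= t=827? ✗ → no.
Result: L.

L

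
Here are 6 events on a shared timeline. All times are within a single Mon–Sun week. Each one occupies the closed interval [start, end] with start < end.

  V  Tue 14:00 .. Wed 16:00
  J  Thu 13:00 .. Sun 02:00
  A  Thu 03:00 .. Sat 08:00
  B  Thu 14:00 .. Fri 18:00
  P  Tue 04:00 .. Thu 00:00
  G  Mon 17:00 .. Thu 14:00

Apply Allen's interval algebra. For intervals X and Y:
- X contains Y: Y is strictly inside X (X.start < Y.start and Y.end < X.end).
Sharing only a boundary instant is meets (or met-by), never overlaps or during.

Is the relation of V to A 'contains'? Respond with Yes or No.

No

V = [Tue 14:00, Wed 16:00], A = [Thu 03:00, Sat 08:00].
Actual relation of V to A: before.
Asked whether 'contains' holds → No.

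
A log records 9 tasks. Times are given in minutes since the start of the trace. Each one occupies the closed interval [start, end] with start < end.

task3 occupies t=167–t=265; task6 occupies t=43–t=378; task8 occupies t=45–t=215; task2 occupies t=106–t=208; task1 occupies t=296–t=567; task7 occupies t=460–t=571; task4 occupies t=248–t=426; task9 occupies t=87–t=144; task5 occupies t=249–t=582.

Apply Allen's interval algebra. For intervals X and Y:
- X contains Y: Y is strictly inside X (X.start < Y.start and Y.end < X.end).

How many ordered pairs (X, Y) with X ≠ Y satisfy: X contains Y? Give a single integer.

Checking all 72 ordered pairs for relation 'contains'; matching pairs in alphabetical order:
(task5, task1): task5 contains task1 ✓
(task5, task7): task5 contains task7 ✓
(task6, task2): task6 contains task2 ✓
(task6, task3): task6 contains task3 ✓
(task6, task8): task6 contains task8 ✓
(task6, task9): task6 contains task9 ✓
(task8, task2): task8 contains task2 ✓
(task8, task9): task8 contains task9 ✓
Count: 8.

8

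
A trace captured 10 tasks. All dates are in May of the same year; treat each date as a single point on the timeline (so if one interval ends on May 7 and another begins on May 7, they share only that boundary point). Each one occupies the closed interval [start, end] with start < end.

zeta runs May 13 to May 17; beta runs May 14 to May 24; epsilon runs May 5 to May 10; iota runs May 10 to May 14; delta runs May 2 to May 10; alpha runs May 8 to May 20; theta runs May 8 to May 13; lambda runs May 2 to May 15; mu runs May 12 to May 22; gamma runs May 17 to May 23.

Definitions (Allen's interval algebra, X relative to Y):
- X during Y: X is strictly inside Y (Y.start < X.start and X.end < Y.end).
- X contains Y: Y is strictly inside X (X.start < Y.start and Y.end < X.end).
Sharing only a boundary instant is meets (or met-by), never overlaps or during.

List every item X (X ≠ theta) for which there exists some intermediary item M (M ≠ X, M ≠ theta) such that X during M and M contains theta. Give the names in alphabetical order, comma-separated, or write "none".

epsilon, iota

Target theta = [May 8, May 13].
Intermediaries M with M contains theta: lambda.
Via lambda — items with X during lambda: epsilon, iota.
Union: epsilon, iota.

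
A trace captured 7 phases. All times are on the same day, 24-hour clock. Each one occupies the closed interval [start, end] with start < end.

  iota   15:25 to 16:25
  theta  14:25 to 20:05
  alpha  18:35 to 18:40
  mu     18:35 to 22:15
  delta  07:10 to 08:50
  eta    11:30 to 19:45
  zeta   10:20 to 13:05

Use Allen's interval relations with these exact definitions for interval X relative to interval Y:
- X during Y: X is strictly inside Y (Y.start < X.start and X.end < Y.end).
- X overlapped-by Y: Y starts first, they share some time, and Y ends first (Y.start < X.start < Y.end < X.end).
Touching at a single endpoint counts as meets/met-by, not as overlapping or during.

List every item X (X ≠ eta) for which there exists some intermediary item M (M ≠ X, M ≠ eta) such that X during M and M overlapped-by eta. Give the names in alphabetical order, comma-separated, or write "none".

alpha, iota

Target eta = [11:30, 19:45].
Intermediaries M with M overlapped-by eta: mu, theta.
Via mu — items with X during mu: none.
Via theta — items with X during theta: alpha, iota.
Union: alpha, iota.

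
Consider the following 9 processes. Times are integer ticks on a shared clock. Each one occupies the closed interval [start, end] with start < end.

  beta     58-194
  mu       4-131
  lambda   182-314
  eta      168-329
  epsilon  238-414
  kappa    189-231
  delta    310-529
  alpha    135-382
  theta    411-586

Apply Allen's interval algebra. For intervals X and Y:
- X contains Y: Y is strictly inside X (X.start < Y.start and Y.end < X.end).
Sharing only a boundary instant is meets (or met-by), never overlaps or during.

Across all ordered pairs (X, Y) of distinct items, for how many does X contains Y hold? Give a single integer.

6

Checking all 72 ordered pairs for relation 'contains'; matching pairs in alphabetical order:
(alpha, eta): alpha contains eta ✓
(alpha, kappa): alpha contains kappa ✓
(alpha, lambda): alpha contains lambda ✓
(eta, kappa): eta contains kappa ✓
(eta, lambda): eta contains lambda ✓
(lambda, kappa): lambda contains kappa ✓
Count: 6.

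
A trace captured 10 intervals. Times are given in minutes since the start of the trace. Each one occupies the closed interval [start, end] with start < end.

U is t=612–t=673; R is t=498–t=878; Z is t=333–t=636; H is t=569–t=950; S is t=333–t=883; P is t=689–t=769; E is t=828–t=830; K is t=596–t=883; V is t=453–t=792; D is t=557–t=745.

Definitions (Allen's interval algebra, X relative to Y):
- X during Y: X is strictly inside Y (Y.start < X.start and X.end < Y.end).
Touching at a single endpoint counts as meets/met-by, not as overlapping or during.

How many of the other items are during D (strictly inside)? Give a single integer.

1

Target D = [t=557, t=745].
E [t=828, t=830] → after → no.
H [t=569, t=950] → overlapped-by → no.
K [t=596, t=883] → overlapped-by → no.
P [t=689, t=769] → overlapped-by → no.
R [t=498, t=878] → contains → no.
S [t=333, t=883] → contains → no.
U [t=612, t=673] → during → counts.
V [t=453, t=792] → contains → no.
Z [t=333, t=636] → overlaps → no.
Total: 1.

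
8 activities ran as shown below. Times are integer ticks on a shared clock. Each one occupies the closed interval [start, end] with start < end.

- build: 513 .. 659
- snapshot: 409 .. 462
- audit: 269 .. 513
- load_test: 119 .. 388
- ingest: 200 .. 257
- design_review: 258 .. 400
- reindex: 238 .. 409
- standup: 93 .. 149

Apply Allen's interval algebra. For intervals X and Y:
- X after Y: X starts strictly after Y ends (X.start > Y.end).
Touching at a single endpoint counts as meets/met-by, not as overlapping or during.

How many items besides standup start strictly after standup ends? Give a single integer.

Target standup = [93, 149].
audit [269, 513] → after → counts.
build [513, 659] → after → counts.
design_review [258, 400] → after → counts.
ingest [200, 257] → after → counts.
load_test [119, 388] → overlapped-by → no.
reindex [238, 409] → after → counts.
snapshot [409, 462] → after → counts.
Total: 6.

6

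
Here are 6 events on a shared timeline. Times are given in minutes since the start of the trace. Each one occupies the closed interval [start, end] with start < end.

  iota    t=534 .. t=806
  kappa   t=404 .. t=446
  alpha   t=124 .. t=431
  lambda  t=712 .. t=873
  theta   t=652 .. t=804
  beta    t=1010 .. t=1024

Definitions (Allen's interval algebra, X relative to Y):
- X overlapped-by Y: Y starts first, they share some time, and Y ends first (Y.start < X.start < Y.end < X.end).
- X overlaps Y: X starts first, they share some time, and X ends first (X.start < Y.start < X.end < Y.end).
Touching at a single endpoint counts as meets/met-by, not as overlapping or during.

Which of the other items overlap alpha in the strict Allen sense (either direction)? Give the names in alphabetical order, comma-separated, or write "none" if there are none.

kappa

Target alpha = [t=124, t=431].
beta [t=1010, t=1024] → after → no.
iota [t=534, t=806] → after → no.
kappa [t=404, t=446] → overlapped-by → yes.
lambda [t=712, t=873] → after → no.
theta [t=652, t=804] → after → no.
Result: kappa.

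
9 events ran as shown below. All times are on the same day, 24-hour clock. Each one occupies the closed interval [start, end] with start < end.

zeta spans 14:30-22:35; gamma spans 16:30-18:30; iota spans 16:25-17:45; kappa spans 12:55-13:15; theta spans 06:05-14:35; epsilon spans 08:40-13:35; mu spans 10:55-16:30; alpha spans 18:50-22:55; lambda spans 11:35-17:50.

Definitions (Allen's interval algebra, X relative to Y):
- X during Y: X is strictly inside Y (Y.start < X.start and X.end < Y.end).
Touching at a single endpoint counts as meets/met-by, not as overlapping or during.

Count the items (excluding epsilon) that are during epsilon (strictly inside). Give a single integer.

1

Target epsilon = [08:40, 13:35].
alpha [18:50, 22:55] → after → no.
gamma [16:30, 18:30] → after → no.
iota [16:25, 17:45] → after → no.
kappa [12:55, 13:15] → during → counts.
lambda [11:35, 17:50] → overlapped-by → no.
mu [10:55, 16:30] → overlapped-by → no.
theta [06:05, 14:35] → contains → no.
zeta [14:30, 22:35] → after → no.
Total: 1.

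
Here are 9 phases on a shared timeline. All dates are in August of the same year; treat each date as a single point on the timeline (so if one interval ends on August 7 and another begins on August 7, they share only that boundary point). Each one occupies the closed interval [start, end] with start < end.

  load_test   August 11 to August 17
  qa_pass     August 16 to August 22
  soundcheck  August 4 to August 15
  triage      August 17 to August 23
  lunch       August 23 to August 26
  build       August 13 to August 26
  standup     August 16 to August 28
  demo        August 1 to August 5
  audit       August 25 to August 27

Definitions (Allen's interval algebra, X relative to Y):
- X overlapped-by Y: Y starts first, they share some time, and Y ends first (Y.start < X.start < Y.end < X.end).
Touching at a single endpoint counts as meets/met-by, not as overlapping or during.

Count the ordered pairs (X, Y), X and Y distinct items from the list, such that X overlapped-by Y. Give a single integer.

10

Checking all 72 ordered pairs for relation 'overlapped-by'; matching pairs in alphabetical order:
(audit, build): audit overlapped-by build ✓
(audit, lunch): audit overlapped-by lunch ✓
(build, load_test): build overlapped-by load_test ✓
(build, soundcheck): build overlapped-by soundcheck ✓
(load_test, soundcheck): load_test overlapped-by soundcheck ✓
(qa_pass, load_test): qa_pass overlapped-by load_test ✓
(soundcheck, demo): soundcheck overlapped-by demo ✓
(standup, build): standup overlapped-by build ✓
(standup, load_test): standup overlapped-by load_test ✓
(triage, qa_pass): triage overlapped-by qa_pass ✓
Count: 10.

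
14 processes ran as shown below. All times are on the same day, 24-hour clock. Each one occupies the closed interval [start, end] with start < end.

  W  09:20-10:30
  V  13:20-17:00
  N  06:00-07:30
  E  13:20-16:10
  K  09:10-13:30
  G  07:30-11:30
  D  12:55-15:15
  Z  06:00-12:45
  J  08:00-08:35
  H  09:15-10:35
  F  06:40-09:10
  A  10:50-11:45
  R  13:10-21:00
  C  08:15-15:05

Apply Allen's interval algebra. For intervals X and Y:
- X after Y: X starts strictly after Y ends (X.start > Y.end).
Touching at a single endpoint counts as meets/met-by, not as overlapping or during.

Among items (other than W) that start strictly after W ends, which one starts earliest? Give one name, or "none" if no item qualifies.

Target W = [09:20, 10:30].
A [10:50, 11:45] → after → candidate.
C [08:15, 15:05] → contains → excluded.
D [12:55, 15:15] → after → candidate.
E [13:20, 16:10] → after → candidate.
F [06:40, 09:10] → before → excluded.
G [07:30, 11:30] → contains → excluded.
H [09:15, 10:35] → contains → excluded.
J [08:00, 08:35] → before → excluded.
K [09:10, 13:30] → contains → excluded.
N [06:00, 07:30] → before → excluded.
R [13:10, 21:00] → after → candidate.
V [13:20, 17:00] → after → candidate.
Z [06:00, 12:45] → contains → excluded.
Among candidates, earliest start is 10:50 → A.

A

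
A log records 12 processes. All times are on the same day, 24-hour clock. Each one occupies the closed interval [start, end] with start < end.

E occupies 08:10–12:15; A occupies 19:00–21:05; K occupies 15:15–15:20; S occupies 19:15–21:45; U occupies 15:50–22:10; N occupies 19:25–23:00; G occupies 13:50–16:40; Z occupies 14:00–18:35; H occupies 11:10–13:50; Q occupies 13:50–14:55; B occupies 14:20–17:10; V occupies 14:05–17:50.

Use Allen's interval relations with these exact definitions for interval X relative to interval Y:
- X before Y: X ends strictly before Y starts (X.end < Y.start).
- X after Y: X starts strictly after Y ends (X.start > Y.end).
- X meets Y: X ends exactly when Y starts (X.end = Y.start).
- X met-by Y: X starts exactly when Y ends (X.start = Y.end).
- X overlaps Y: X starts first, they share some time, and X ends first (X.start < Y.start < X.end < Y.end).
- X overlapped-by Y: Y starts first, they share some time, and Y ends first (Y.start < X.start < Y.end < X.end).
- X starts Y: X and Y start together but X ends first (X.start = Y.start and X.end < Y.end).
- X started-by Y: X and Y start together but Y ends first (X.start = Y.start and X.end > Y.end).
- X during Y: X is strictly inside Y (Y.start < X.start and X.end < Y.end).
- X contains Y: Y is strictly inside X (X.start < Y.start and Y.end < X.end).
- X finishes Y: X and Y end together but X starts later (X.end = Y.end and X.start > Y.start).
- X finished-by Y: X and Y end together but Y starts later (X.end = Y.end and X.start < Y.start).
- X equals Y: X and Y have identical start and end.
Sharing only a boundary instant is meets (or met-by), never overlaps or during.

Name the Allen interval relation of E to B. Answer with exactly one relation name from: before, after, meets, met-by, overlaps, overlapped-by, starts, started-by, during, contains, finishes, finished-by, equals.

E = [08:10, 12:15]; B = [14:20, 17:10].
Compare endpoints: E.start < B.start, E.start < B.end, E.end < B.start, E.end < B.end.
That pattern is 'before'.

before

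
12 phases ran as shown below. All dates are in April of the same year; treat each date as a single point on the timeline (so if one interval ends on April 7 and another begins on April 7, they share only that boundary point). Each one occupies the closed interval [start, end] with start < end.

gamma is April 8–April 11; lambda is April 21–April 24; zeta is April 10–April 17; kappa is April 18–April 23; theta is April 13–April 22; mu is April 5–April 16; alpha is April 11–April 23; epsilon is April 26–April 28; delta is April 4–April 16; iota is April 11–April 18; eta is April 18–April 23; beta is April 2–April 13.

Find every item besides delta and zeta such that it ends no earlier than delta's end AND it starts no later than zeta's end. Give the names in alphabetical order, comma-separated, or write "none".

alpha, iota, mu, theta

Conditions: its end is no earlier than delta's end (X.end >= April 16) AND its start is no later than zeta's end (X.start <= April 17).
alpha: end April 23 >= April 16? ✓; start April 11 <= April 17? ✓ → yes.
beta: end April 13 >= April 16? ✗; start April 2 <= April 17? ✓ → no.
epsilon: end April 28 >= April 16? ✓; start April 26 <= April 17? ✗ → no.
eta: end April 23 >= April 16? ✓; start April 18 <= April 17? ✗ → no.
gamma: end April 11 >= April 16? ✗; start April 8 <= April 17? ✓ → no.
iota: end April 18 >= April 16? ✓; start April 11 <= April 17? ✓ → yes.
kappa: end April 23 >= April 16? ✓; start April 18 <= April 17? ✗ → no.
lambda: end April 24 >= April 16? ✓; start April 21 <= April 17? ✗ → no.
mu: end April 16 >= April 16? ✓; start April 5 <= April 17? ✓ → yes.
theta: end April 22 >= April 16? ✓; start April 13 <= April 17? ✓ → yes.
Result: alpha, iota, mu, theta.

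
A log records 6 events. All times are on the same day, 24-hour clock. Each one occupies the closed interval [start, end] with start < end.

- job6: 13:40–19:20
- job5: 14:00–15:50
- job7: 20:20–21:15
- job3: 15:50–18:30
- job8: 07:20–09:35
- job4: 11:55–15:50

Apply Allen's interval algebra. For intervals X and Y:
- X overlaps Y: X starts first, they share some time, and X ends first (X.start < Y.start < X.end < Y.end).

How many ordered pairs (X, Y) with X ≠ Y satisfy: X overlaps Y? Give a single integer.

1

Checking all 30 ordered pairs for relation 'overlaps'; matching pairs in alphabetical order:
(job4, job6): job4 overlaps job6 ✓
Count: 1.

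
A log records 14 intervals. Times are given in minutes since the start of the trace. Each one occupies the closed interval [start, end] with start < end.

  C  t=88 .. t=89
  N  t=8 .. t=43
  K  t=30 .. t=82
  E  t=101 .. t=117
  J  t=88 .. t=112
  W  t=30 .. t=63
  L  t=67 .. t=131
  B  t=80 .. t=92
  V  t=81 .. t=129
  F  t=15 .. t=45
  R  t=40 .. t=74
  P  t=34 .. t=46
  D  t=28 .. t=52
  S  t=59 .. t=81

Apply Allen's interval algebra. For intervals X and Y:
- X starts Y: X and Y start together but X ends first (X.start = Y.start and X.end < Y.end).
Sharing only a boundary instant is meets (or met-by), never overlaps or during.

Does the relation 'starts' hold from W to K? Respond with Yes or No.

W = [t=30, t=63], K = [t=30, t=82].
Actual relation of W to K: starts.
Asked whether 'starts' holds → Yes.

Yes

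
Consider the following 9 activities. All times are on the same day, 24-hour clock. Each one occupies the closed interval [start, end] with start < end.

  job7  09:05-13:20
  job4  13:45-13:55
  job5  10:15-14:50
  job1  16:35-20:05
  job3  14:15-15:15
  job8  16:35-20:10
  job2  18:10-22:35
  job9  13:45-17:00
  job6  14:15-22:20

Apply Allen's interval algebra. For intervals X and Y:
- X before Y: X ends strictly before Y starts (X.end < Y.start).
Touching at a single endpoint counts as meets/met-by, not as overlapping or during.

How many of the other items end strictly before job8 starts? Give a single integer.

4

Target job8 = [16:35, 20:10].
job1 [16:35, 20:05] → starts → no.
job2 [18:10, 22:35] → overlapped-by → no.
job3 [14:15, 15:15] → before → counts.
job4 [13:45, 13:55] → before → counts.
job5 [10:15, 14:50] → before → counts.
job6 [14:15, 22:20] → contains → no.
job7 [09:05, 13:20] → before → counts.
job9 [13:45, 17:00] → overlaps → no.
Total: 4.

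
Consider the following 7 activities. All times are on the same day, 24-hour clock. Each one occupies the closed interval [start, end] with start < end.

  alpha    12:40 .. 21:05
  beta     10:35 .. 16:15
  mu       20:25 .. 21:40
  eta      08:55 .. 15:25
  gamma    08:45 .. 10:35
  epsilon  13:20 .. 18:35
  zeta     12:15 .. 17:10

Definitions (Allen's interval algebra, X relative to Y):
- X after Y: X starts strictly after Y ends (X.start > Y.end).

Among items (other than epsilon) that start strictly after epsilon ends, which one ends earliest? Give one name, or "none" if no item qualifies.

Target epsilon = [13:20, 18:35].
alpha [12:40, 21:05] → contains → excluded.
beta [10:35, 16:15] → overlaps → excluded.
eta [08:55, 15:25] → overlaps → excluded.
gamma [08:45, 10:35] → before → excluded.
mu [20:25, 21:40] → after → candidate.
zeta [12:15, 17:10] → overlaps → excluded.
Among candidates, earliest end is 21:40 → mu.

mu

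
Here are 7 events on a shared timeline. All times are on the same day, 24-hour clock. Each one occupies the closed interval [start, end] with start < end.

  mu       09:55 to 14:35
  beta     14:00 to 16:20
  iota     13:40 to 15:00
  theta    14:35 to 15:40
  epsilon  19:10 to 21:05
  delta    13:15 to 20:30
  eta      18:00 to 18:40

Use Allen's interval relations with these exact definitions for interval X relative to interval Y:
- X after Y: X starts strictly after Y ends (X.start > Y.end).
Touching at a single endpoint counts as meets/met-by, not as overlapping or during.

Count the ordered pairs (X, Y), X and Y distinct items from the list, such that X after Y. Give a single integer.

Checking all 42 ordered pairs for relation 'after'; matching pairs in alphabetical order:
(epsilon, beta): epsilon after beta ✓
(epsilon, eta): epsilon after eta ✓
(epsilon, iota): epsilon after iota ✓
(epsilon, mu): epsilon after mu ✓
(epsilon, theta): epsilon after theta ✓
(eta, beta): eta after beta ✓
(eta, iota): eta after iota ✓
(eta, mu): eta after mu ✓
(eta, theta): eta after theta ✓
Count: 9.

9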